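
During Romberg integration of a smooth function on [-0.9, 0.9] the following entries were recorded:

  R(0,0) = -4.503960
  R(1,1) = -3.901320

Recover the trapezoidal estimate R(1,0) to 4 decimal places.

-4.0520

From R(1,1) = (4·R(1,0) − R(0,0))/3, solve for R(1,0):
4·R(1,0) = 3·(-3.901320) + (-4.503960) = -16.207920
R(1,0) = -4.051980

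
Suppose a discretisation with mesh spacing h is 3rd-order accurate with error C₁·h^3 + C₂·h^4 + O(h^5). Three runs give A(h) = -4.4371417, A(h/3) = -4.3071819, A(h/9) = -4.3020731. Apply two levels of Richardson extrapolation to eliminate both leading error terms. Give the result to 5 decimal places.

-4.30187

First eliminate the h^3 term (factor 3^3 = 27):
  B₁ = (27·(-4.3071819) − (-4.4371417))/26 = -4.3021834
  B₂ = (27·(-4.3020731) − (-4.3071819))/26 = -4.3018766
Then eliminate the h^4 term (factor 3^4 = 81):
  (81·(-4.3018766) − (-4.3021834))/80 = -4.3018728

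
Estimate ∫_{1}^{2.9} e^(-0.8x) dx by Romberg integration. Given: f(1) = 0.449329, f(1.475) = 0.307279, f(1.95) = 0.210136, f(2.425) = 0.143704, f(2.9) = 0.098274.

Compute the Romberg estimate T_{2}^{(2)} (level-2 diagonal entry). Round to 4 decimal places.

T_{0}^{(0)} (trapezoid, 1 panel, h=1.9000): 0.520223
T_{1}^{(0)} (trapezoid, 2 panels, h=0.9500): 0.459741
T_{2}^{(0)} (trapezoid, 4 panels, h=0.4750): 0.444087
T_{1}^{(1)} = 0.459741 + (0.459741 − 0.520223)/3 = 0.439580
T_{2}^{(1)} = 0.444087 + (0.444087 − 0.459741)/3 = 0.438869
T_{2}^{(2)} = 0.438869 + (0.438869 − 0.439580)/15 = 0.438822

0.4388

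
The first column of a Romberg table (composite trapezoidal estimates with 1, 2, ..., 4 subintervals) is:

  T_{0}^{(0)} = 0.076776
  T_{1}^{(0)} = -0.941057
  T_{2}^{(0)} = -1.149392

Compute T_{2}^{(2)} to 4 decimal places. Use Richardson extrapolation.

-1.2147

Richardson extrapolation on the trapezoidal column (denominator 4−1=3):
T_{1}^{(1)} = -0.941057 + (-0.941057 − 0.076776)/3 = -1.280335
T_{2}^{(1)} = -1.149392 + (-1.149392 − (-0.941057))/3 = -1.218837
T_{2}^{(2)} = (16·(-1.218837) − (-1.280335)) / 15 = -1.214737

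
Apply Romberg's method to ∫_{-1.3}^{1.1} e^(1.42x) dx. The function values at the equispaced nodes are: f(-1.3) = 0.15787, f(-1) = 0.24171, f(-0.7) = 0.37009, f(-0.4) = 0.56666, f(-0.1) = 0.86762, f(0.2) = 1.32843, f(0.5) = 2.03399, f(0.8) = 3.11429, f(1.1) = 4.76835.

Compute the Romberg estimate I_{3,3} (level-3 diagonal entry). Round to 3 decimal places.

I_{0,0} (trapezoid, 1 panel, h=2.4000): 5.91146
I_{1,0} (trapezoid, 2 panels, h=1.2000): 3.99688
I_{2,0} (trapezoid, 4 panels, h=0.6000): 3.44089
I_{3,0} (trapezoid, 8 panels, h=0.3000): 3.29577
I_{1,1} = 3.99688 + (3.99688 − 5.91146)/3 = 3.35869
I_{2,1} = 3.44089 + (3.44089 − 3.99688)/3 = 3.25556
I_{3,1} = 3.29577 + (3.29577 − 3.44089)/3 = 3.24740
I_{2,2} = 3.25556 + (3.25556 − 3.35869)/15 = 3.24868
I_{3,2} = 3.24740 + (3.24740 − 3.25556)/15 = 3.24686
I_{3,3} = 3.24686 + (3.24686 − 3.24868)/63 = 3.24683

3.247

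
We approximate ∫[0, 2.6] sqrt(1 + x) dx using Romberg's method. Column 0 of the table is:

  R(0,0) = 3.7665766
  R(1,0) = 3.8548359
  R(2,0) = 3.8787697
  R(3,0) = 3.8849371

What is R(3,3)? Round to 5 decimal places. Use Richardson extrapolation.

Richardson extrapolation on the trapezoidal column (denominator 4−1=3):
R(1,1) = (4·3.8548359 − 3.7665766) / 3 = 3.8842557
R(2,1) = 3.8787697 + (3.8787697 − 3.8548359)/3 = 3.8867476
R(3,1) = 3.8849371 + (3.8849371 − 3.8787697)/3 = 3.8869929
R(2,2) = 3.8867476 + (3.8867476 − 3.8842557)/15 = 3.8869137
R(3,2) = 3.8869929 + (3.8869929 − 3.8867476)/15 = 3.8870093
R(3,3) = (64·3.8870093 − 3.8869137) / 63 = 3.8870108

3.88701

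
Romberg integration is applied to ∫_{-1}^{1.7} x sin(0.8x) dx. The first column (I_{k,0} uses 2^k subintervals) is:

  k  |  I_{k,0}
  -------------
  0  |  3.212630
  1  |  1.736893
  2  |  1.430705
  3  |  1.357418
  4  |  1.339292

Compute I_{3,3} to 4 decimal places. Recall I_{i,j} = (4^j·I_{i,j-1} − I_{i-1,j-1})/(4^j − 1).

1.3333

Richardson extrapolation on the trapezoidal column (denominator 4−1=3):
I_{1,1} = 1.736893 + (1.736893 − 3.212630)/3 = 1.244981
I_{2,1} = 1.430705 + (1.430705 − 1.736893)/3 = 1.328642
I_{3,1} = 1.357418 + (1.357418 − 1.430705)/3 = 1.332989
I_{2,2} = (16·1.328642 − 1.244981) / 15 = 1.334219
I_{3,2} = (16·1.332989 − 1.328642) / 15 = 1.333279
I_{3,3} = 1.333279 + (1.333279 − 1.334219)/63 = 1.333264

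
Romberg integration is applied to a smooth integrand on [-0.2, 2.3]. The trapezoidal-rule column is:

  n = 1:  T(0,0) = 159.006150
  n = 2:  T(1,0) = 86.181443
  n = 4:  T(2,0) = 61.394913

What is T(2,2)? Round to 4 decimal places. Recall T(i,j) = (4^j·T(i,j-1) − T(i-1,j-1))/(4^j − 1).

T(1,1) = (4·86.181443 − 159.006150) / 3 = 61.906541
T(2,1) = 61.394913 + (61.394913 − 86.181443)/3 = 53.132736
T(2,2) = 53.132736 + (53.132736 − 61.906541)/15 = 52.547816

52.5478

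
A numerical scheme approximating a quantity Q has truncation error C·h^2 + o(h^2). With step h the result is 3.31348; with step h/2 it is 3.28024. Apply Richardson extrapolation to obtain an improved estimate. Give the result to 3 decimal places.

The leading error scales as h^2; refining by a factor of 2 reduces it by 2^2 = 4.
Extrapolated value = (4·A(h/2) − A(h)) / (4 − 1)
= (4·3.28024 − 3.31348) / 3
= 9.80748 / 3 = 3.26916

3.269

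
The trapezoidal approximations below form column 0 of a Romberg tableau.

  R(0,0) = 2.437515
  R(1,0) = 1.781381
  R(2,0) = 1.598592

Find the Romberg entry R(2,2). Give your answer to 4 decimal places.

1.5360

Richardson extrapolation on the trapezoidal column (denominator 4−1=3):
R(1,1) = (4·1.781381 − 2.437515) / 3 = 1.562670
R(2,1) = (4·1.598592 − 1.781381) / 3 = 1.537662
R(2,2) = (16·1.537662 − 1.562670) / 15 = 1.535995
(Column j=1 coincides with Simpson's rule on the same nodes.)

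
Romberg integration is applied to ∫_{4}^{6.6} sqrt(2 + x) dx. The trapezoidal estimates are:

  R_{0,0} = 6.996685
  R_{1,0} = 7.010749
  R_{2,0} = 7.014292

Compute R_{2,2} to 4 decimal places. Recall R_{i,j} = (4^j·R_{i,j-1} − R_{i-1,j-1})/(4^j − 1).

7.0155

Richardson extrapolation on the trapezoidal column (denominator 4−1=3):
R_{1,1} = 7.010749 + (7.010749 − 6.996685)/3 = 7.015437
R_{2,1} = 7.014292 + (7.014292 − 7.010749)/3 = 7.015473
R_{2,2} = (16·7.015473 − 7.015437) / 15 = 7.015475
(Column j=1 coincides with Simpson's rule on the same nodes.)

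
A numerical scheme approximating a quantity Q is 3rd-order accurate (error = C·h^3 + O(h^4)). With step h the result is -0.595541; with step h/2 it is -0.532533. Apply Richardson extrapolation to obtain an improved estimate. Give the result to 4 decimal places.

The leading error scales as h^3; refining by a factor of 2 reduces it by 2^3 = 8.
Extrapolated value = (8·A(h/2) − A(h)) / (8 − 1)
= (8·(-0.532533) − (-0.595541)) / 7
= -3.664723 / 7 = -0.523532

-0.5235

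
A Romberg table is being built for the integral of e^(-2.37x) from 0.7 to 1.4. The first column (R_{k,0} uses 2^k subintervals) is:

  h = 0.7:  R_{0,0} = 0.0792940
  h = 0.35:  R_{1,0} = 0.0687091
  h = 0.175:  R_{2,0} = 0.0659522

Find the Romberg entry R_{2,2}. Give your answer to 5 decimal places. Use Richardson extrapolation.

R_{1,1} = 0.0687091 + (0.0687091 − 0.0792940)/3 = 0.0651808
R_{2,1} = 0.0659522 + (0.0659522 − 0.0687091)/3 = 0.0650332
R_{2,2} = (16·0.0650332 − 0.0651808) / 15 = 0.0650234

0.06502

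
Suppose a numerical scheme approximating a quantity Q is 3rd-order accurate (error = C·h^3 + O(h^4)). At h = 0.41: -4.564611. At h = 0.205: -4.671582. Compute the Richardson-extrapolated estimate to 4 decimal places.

The leading error scales as h^3; refining by a factor of 2 reduces it by 2^3 = 8.
Extrapolated value = (8·A(h/2) − A(h)) / (8 − 1)
= (8·(-4.671582) − (-4.564611)) / 7
= -32.808045 / 7 = -4.686864

-4.6869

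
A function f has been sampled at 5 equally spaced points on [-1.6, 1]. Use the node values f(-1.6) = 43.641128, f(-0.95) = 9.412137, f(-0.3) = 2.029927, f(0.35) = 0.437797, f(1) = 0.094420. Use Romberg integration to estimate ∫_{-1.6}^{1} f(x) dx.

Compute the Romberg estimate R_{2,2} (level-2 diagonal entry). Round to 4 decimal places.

18.6537

R_{0,0} (trapezoid, 1 panel, h=2.6000): 56.856212
R_{1,0} (trapezoid, 2 panels, h=1.3000): 31.067011
R_{2,0} (trapezoid, 4 panels, h=0.6500): 21.935963
R_{1,1} = 31.067011 + (31.067011 − 56.856212)/3 = 22.470611
R_{2,1} = 21.935963 + (21.935963 − 31.067011)/3 = 18.892280
R_{2,2} = 18.892280 + (18.892280 − 22.470611)/15 = 18.653725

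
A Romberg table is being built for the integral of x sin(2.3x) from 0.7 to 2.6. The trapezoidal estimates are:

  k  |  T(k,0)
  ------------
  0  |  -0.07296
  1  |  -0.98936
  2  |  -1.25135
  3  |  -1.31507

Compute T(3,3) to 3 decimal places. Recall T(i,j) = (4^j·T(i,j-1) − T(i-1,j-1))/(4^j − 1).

T(1,1) = -0.98936 + (-0.98936 − (-0.07296))/3 = -1.29483
T(2,1) = -1.25135 + (-1.25135 − (-0.98936))/3 = -1.33868
T(3,1) = (4·(-1.31507) − (-1.25135)) / 3 = -1.33631
T(2,2) = (16·(-1.33868) − (-1.29483)) / 15 = -1.34160
T(3,2) = -1.33631 + (-1.33631 − (-1.33868))/15 = -1.33615
T(3,3) = (64·(-1.33615) − (-1.34160)) / 63 = -1.33606

-1.336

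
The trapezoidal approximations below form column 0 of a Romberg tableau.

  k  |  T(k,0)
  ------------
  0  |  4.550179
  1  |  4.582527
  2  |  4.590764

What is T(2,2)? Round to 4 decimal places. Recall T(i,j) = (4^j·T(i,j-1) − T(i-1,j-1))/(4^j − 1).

4.5935

T(1,1) = (4·4.582527 − 4.550179) / 3 = 4.593310
T(2,1) = 4.590764 + (4.590764 − 4.582527)/3 = 4.593510
T(2,2) = 4.593510 + (4.593510 − 4.593310)/15 = 4.593523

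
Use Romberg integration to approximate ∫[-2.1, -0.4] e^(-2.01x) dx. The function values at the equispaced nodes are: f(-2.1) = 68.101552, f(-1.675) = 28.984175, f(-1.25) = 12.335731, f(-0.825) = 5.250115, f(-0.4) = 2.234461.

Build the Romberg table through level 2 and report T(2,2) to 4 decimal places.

32.7888

T(0,0) (trapezoid, 1 panel, h=1.7000): 59.785611
T(1,0) (trapezoid, 2 panels, h=0.8500): 40.378177
T(2,0) (trapezoid, 4 panels, h=0.4250): 34.738662
T(1,1) = 40.378177 + (40.378177 − 59.785611)/3 = 33.909032
T(2,1) = 34.738662 + (34.738662 − 40.378177)/3 = 32.858824
T(2,2) = 32.858824 + (32.858824 − 33.909032)/15 = 32.788810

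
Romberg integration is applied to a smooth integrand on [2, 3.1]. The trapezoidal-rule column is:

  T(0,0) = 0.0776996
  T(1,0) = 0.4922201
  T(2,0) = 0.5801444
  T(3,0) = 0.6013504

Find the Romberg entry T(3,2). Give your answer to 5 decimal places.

T(2,1) = (4·0.5801444 − 0.4922201) / 3 = 0.6094525
T(3,1) = 0.6013504 + (0.6013504 − 0.5801444)/3 = 0.6084191
T(3,2) = (16·0.6084191 − 0.6094525) / 15 = 0.6083502

0.60835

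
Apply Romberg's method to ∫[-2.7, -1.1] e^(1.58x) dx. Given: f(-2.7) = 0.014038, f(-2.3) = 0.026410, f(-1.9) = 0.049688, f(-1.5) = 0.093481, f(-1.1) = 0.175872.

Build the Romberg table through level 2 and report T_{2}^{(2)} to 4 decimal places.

0.1024

T_{0}^{(0)} (trapezoid, 1 panel, h=1.6000): 0.151928
T_{1}^{(0)} (trapezoid, 2 panels, h=0.8000): 0.115714
T_{2}^{(0)} (trapezoid, 4 panels, h=0.4000): 0.105814
T_{1}^{(1)} = 0.115714 + (0.115714 − 0.151928)/3 = 0.103643
T_{2}^{(1)} = 0.105814 + (0.105814 − 0.115714)/3 = 0.102514
T_{2}^{(2)} = 0.102514 + (0.102514 − 0.103643)/15 = 0.102439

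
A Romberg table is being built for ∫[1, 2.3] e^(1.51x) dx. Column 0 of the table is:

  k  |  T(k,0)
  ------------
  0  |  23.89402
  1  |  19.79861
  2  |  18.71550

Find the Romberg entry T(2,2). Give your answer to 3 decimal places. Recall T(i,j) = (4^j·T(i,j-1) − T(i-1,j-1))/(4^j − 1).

18.349

T(1,1) = 19.79861 + (19.79861 − 23.89402)/3 = 18.43347
T(2,1) = 18.71550 + (18.71550 − 19.79861)/3 = 18.35446
T(2,2) = 18.35446 + (18.35446 − 18.43347)/15 = 18.34919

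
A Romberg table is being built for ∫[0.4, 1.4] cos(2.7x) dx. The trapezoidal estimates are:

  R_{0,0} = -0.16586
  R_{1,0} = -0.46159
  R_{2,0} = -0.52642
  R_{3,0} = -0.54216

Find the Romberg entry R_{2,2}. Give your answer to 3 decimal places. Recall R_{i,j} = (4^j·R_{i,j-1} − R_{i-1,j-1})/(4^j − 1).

-0.547

R_{1,1} = -0.46159 + (-0.46159 − (-0.16586))/3 = -0.56017
R_{2,1} = -0.52642 + (-0.52642 − (-0.46159))/3 = -0.54803
R_{2,2} = (16·(-0.54803) − (-0.56017)) / 15 = -0.54722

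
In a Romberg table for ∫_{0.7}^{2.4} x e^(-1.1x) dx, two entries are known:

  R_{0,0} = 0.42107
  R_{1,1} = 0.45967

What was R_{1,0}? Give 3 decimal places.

From R_{1,1} = (4·R_{1,0} − R_{0,0})/3, solve for R_{1,0}:
4·R_{1,0} = 3·0.45967 + 0.42107 = 1.80008
R_{1,0} = 0.45002

0.450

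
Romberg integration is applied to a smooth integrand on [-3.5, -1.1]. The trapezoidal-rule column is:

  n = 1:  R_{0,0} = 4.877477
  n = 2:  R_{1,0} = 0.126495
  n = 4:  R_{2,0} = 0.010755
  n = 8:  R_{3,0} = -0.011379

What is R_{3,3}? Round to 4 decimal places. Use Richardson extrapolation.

-0.0195

Richardson extrapolation on the trapezoidal column (denominator 4−1=3):
R_{1,1} = (4·0.126495 − 4.877477) / 3 = -1.457166
R_{2,1} = 0.010755 + (0.010755 − 0.126495)/3 = -0.027825
R_{3,1} = -0.011379 + (-0.011379 − 0.010755)/3 = -0.018757
R_{2,2} = -0.027825 + (-0.027825 − (-1.457166))/15 = 0.067464
R_{3,2} = -0.018757 + (-0.018757 − (-0.027825))/15 = -0.018152
R_{3,3} = -0.018152 + (-0.018152 − 0.067464)/63 = -0.019511
(Column j=1 coincides with Simpson's rule on the same nodes.)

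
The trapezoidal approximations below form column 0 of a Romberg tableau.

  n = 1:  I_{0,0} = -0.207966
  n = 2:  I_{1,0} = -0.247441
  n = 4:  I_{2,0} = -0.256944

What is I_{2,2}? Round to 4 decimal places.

Richardson extrapolation on the trapezoidal column (denominator 4−1=3):
I_{1,1} = -0.247441 + (-0.247441 − (-0.207966))/3 = -0.260599
I_{2,1} = (4·(-0.256944) − (-0.247441)) / 3 = -0.260112
I_{2,2} = -0.260112 + (-0.260112 − (-0.260599))/15 = -0.260080

-0.2601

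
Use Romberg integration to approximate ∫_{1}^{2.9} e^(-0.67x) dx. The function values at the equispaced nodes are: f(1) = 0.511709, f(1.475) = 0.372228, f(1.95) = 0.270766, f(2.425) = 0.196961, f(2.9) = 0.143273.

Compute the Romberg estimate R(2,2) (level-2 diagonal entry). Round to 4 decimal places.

0.5499

R(0,0) (trapezoid, 1 panel, h=1.9000): 0.622233
R(1,0) (trapezoid, 2 panels, h=0.9500): 0.568344
R(2,0) (trapezoid, 4 panels, h=0.4750): 0.554537
R(1,1) = 0.568344 + (0.568344 − 0.622233)/3 = 0.550381
R(2,1) = 0.554537 + (0.554537 − 0.568344)/3 = 0.549935
R(2,2) = 0.549935 + (0.549935 − 0.550381)/15 = 0.549905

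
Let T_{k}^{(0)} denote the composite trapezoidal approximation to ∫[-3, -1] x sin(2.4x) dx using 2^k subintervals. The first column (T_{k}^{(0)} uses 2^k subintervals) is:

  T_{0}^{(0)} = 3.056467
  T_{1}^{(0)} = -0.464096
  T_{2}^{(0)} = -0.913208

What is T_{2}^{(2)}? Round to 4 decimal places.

Richardson extrapolation on the trapezoidal column (denominator 4−1=3):
T_{1}^{(1)} = -0.464096 + (-0.464096 − 3.056467)/3 = -1.637617
T_{2}^{(1)} = (4·(-0.913208) − (-0.464096)) / 3 = -1.062912
T_{2}^{(2)} = (16·(-1.062912) − (-1.637617)) / 15 = -1.024598

-1.0246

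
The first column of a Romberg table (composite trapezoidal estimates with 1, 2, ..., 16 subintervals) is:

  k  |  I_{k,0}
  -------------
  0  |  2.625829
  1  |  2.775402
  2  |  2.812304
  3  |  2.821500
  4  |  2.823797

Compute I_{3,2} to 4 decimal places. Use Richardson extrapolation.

2.8246

I_{2,1} = 2.812304 + (2.812304 − 2.775402)/3 = 2.824605
I_{3,1} = (4·2.821500 − 2.812304) / 3 = 2.824565
I_{3,2} = 2.824565 + (2.824565 − 2.824605)/15 = 2.824562
(Column j=1 coincides with Simpson's rule on the same nodes.)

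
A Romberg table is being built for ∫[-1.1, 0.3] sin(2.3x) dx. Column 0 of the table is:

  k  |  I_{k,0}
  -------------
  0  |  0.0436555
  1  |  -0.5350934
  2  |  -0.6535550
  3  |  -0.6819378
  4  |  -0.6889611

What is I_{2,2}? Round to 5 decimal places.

-0.69071

I_{1,1} = (4·(-0.5350934) − 0.0436555) / 3 = -0.7280097
I_{2,1} = -0.6535550 + (-0.6535550 − (-0.5350934))/3 = -0.6930422
I_{2,2} = (16·(-0.6930422) − (-0.7280097)) / 15 = -0.6907110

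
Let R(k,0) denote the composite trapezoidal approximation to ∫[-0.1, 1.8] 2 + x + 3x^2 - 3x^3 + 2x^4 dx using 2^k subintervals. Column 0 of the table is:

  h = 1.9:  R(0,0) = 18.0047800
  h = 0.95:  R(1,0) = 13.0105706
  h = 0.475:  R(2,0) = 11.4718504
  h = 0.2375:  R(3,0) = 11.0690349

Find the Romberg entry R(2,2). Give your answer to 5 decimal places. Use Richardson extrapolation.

10.93315

R(1,1) = 13.0105706 + (13.0105706 − 18.0047800)/3 = 11.3458341
R(2,1) = (4·11.4718504 − 13.0105706) / 3 = 10.9589437
R(2,2) = (16·10.9589437 − 11.3458341) / 15 = 10.9331510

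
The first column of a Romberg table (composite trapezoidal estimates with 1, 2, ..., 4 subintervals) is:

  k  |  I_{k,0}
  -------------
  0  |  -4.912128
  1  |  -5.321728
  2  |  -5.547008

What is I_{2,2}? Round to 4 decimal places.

-5.6330

Richardson extrapolation on the trapezoidal column (denominator 4−1=3):
I_{1,1} = -5.321728 + (-5.321728 − (-4.912128))/3 = -5.458261
I_{2,1} = (4·(-5.547008) − (-5.321728)) / 3 = -5.622101
I_{2,2} = (16·(-5.622101) − (-5.458261)) / 15 = -5.633024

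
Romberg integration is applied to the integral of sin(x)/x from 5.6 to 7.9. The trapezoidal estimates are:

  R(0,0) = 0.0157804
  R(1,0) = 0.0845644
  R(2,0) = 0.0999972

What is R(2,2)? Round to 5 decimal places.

Richardson extrapolation on the trapezoidal column (denominator 4−1=3):
R(1,1) = 0.0845644 + (0.0845644 − 0.0157804)/3 = 0.1074924
R(2,1) = 0.0999972 + (0.0999972 − 0.0845644)/3 = 0.1051415
R(2,2) = 0.1051415 + (0.1051415 − 0.1074924)/15 = 0.1049848

0.10498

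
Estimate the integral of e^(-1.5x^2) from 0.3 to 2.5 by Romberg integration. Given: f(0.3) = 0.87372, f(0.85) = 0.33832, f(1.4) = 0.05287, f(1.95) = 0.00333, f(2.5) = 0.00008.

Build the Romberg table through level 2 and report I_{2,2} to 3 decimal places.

I_{0,0} (trapezoid, 1 panel, h=2.2000): 0.96118
I_{1,0} (trapezoid, 2 panels, h=1.1000): 0.53875
I_{2,0} (trapezoid, 4 panels, h=0.5500): 0.45728
I_{1,1} = 0.53875 + (0.53875 − 0.96118)/3 = 0.39794
I_{2,1} = 0.45728 + (0.45728 − 0.53875)/3 = 0.43012
I_{2,2} = 0.43012 + (0.43012 − 0.39794)/15 = 0.43227

0.432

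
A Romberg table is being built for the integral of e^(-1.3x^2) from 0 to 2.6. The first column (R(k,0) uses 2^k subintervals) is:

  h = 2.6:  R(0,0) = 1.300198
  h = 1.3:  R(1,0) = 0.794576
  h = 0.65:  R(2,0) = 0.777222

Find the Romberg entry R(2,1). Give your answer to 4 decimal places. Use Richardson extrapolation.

0.7714

R(2,1) = (4·0.777222 − 0.794576) / 3 = 0.771437
(Column j=1 coincides with Simpson's rule on the same nodes.)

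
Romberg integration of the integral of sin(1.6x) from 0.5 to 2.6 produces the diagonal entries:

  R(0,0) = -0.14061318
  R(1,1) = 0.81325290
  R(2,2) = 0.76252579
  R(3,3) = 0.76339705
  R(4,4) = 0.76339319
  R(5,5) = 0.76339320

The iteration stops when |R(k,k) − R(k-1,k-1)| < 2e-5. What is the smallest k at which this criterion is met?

k = 4

|R(1,1) − R(0,0)| = 0.95386608 ≥ 2e-5
|R(2,2) − R(1,1)| = 0.05072711 ≥ 2e-5
|R(3,3) − R(2,2)| = 0.00087126 ≥ 2e-5
|R(4,4) − R(3,3)| = 0.00000386 < 2e-5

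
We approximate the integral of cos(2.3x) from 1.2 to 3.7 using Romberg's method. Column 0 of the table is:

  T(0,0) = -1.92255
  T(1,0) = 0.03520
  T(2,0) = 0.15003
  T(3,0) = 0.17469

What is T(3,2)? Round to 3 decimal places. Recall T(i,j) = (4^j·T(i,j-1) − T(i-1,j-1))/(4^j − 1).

T(2,1) = (4·0.15003 − 0.03520) / 3 = 0.18831
T(3,1) = (4·0.17469 − 0.15003) / 3 = 0.18291
T(3,2) = (16·0.18291 − 0.18831) / 15 = 0.18255
(Column j=1 coincides with Simpson's rule on the same nodes.)

0.183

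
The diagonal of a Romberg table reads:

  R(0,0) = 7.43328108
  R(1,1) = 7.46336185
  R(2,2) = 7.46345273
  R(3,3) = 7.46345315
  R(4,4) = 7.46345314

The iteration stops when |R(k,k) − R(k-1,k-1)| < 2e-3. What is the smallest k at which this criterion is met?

k = 2

|R(1,1) − R(0,0)| = 0.03008077 ≥ 2e-3
|R(2,2) − R(1,1)| = 0.00009088 < 2e-3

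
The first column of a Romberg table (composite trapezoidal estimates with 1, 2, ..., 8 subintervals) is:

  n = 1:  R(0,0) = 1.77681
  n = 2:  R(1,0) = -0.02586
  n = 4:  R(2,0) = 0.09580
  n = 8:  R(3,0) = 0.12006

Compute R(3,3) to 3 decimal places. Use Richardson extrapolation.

0.127

R(1,1) = (4·(-0.02586) − 1.77681) / 3 = -0.62675
R(2,1) = (4·0.09580 − (-0.02586)) / 3 = 0.13635
R(3,1) = 0.12006 + (0.12006 − 0.09580)/3 = 0.12815
R(2,2) = 0.13635 + (0.13635 − (-0.62675))/15 = 0.18722
R(3,2) = (16·0.12815 − 0.13635) / 15 = 0.12760
R(3,3) = 0.12760 + (0.12760 − 0.18722)/63 = 0.12665
(Column j=1 coincides with Simpson's rule on the same nodes.)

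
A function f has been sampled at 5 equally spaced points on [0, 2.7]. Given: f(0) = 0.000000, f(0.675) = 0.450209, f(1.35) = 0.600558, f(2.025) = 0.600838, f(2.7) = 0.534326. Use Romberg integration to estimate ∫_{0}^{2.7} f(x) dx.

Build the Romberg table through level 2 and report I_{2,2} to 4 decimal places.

I_{0,0} (trapezoid, 1 panel, h=2.7000): 0.721340
I_{1,0} (trapezoid, 2 panels, h=1.3500): 1.171423
I_{2,0} (trapezoid, 4 panels, h=0.6750): 1.295168
I_{1,1} = 1.171423 + (1.171423 − 0.721340)/3 = 1.321451
I_{2,1} = 1.295168 + (1.295168 − 1.171423)/3 = 1.336416
I_{2,2} = 1.336416 + (1.336416 − 1.321451)/15 = 1.337414

1.3374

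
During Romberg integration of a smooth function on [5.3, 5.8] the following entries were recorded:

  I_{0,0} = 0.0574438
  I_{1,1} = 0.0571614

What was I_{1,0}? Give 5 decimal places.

From I_{1,1} = (4·I_{1,0} − I_{0,0})/3, solve for I_{1,0}:
4·I_{1,0} = 3·0.0571614 + 0.0574438 = 0.2289280
I_{1,0} = 0.0572320

0.05723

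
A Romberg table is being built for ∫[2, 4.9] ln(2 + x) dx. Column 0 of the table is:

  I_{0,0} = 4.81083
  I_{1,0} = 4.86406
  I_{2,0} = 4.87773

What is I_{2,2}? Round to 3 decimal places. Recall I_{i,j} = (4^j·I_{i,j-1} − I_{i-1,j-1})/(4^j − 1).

Richardson extrapolation on the trapezoidal column (denominator 4−1=3):
I_{1,1} = (4·4.86406 − 4.81083) / 3 = 4.88180
I_{2,1} = (4·4.87773 − 4.86406) / 3 = 4.88229
I_{2,2} = (16·4.88229 − 4.88180) / 15 = 4.88232

4.882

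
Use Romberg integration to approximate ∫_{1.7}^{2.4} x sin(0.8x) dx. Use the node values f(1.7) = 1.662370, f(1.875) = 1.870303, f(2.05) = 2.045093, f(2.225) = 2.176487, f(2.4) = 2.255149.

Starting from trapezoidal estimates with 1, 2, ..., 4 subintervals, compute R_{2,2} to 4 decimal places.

1.4114

R_{0,0} (trapezoid, 1 panel, h=0.7000): 1.371132
R_{1,0} (trapezoid, 2 panels, h=0.3500): 1.401348
R_{2,0} (trapezoid, 4 panels, h=0.1750): 1.408862
R_{1,1} = 1.401348 + (1.401348 − 1.371132)/3 = 1.411420
R_{2,1} = 1.408862 + (1.408862 − 1.401348)/3 = 1.411367
R_{2,2} = 1.411367 + (1.411367 − 1.411420)/15 = 1.411363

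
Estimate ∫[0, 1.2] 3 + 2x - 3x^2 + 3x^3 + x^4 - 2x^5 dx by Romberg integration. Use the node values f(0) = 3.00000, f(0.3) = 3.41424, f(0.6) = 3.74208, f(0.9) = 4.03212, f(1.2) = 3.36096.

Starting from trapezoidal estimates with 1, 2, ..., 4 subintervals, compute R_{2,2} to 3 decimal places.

R_{0,0} (trapezoid, 1 panel, h=1.2000): 3.81658
R_{1,0} (trapezoid, 2 panels, h=0.6000): 4.15354
R_{2,0} (trapezoid, 4 panels, h=0.3000): 4.31068
R_{1,1} = 4.15354 + (4.15354 − 3.81658)/3 = 4.26586
R_{2,1} = 4.31068 + (4.31068 − 4.15354)/3 = 4.36306
R_{2,2} = 4.36306 + (4.36306 − 4.26586)/15 = 4.36954

4.370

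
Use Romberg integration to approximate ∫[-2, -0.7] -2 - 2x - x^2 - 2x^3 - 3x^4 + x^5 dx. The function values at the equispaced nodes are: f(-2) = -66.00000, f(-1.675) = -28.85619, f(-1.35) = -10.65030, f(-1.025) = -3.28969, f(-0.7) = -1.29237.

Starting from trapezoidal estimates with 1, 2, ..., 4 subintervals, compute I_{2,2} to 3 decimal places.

I_{0,0} (trapezoid, 1 panel, h=1.3000): -43.74004
I_{1,0} (trapezoid, 2 panels, h=0.6500): -28.79272
I_{2,0} (trapezoid, 4 panels, h=0.3250): -24.84377
I_{1,1} = -28.79272 + (-28.79272 − (-43.74004))/3 = -23.81028
I_{2,1} = -24.84377 + (-24.84377 − (-28.79272))/3 = -23.52745
I_{2,2} = -23.52745 + (-23.52745 − (-23.81028))/15 = -23.50859

-23.509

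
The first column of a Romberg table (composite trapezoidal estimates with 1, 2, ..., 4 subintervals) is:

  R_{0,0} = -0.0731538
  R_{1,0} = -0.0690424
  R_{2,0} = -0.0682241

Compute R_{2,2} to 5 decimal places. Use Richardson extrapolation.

-0.06797

Richardson extrapolation on the trapezoidal column (denominator 4−1=3):
R_{1,1} = (4·(-0.0690424) − (-0.0731538)) / 3 = -0.0676719
R_{2,1} = (4·(-0.0682241) − (-0.0690424)) / 3 = -0.0679513
R_{2,2} = -0.0679513 + (-0.0679513 − (-0.0676719))/15 = -0.0679699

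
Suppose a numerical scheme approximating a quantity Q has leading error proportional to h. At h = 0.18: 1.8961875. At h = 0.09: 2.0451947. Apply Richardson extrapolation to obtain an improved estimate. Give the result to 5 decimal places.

2.19420

The leading error scales as h; refining by a factor of 2 reduces it by 2^1 = 2.
Extrapolated value = (2·A(h/2) − A(h)) / (2 − 1)
= (2·2.0451947 − 1.8961875) / 1
= 2.1942019 / 1 = 2.1942019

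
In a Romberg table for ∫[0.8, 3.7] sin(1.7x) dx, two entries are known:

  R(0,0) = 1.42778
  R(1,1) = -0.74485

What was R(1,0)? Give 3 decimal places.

From R(1,1) = (4·R(1,0) − R(0,0))/3, solve for R(1,0):
4·R(1,0) = 3·(-0.74485) + 1.42778 = -0.80677
R(1,0) = -0.20169

-0.202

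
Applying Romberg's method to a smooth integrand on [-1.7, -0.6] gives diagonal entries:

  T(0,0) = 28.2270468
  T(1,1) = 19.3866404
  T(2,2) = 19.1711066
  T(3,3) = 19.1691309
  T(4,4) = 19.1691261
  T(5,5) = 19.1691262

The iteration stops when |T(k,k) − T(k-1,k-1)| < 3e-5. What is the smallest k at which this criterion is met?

k = 4

|T(1,1) − T(0,0)| = 8.8404064 ≥ 3e-5
|T(2,2) − T(1,1)| = 0.2155338 ≥ 3e-5
|T(3,3) − T(2,2)| = 0.0019757 ≥ 3e-5
|T(4,4) − T(3,3)| = 0.0000048 < 3e-5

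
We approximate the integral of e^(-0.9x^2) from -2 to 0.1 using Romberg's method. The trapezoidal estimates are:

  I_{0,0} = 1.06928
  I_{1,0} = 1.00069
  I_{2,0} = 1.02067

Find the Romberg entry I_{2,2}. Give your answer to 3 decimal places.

I_{1,1} = (4·1.00069 − 1.06928) / 3 = 0.97783
I_{2,1} = (4·1.02067 − 1.00069) / 3 = 1.02733
I_{2,2} = (16·1.02733 − 0.97783) / 15 = 1.03063

1.031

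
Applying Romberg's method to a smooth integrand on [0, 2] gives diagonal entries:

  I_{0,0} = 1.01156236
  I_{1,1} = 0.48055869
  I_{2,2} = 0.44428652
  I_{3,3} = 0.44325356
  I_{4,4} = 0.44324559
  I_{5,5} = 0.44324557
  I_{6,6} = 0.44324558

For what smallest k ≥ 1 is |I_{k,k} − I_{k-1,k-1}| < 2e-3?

|I_{1,1} − I_{0,0}| = 0.53100367 ≥ 2e-3
|I_{2,2} − I_{1,1}| = 0.03627217 ≥ 2e-3
|I_{3,3} − I_{2,2}| = 0.00103296 < 2e-3

k = 3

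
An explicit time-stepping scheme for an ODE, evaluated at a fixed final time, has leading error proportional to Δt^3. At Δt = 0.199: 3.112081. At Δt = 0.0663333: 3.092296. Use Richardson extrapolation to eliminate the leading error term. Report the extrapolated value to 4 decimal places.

3.0915

Extrapolated value = (27·A(Δt/3) − A(Δt)) / (27 − 1)
= (27·3.092296 − 3.112081) / 26
= 80.379911 / 26 = 3.091535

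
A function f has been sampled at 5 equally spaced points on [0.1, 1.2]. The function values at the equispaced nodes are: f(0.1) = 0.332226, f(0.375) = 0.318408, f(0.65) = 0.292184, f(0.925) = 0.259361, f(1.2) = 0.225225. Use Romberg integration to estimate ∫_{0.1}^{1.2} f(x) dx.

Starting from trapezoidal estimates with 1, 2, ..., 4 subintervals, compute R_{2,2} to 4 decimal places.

R_{0,0} (trapezoid, 1 panel, h=1.1000): 0.306598
R_{1,0} (trapezoid, 2 panels, h=0.5500): 0.314000
R_{2,0} (trapezoid, 4 panels, h=0.2750): 0.315887
R_{1,1} = 0.314000 + (0.314000 − 0.306598)/3 = 0.316467
R_{2,1} = 0.315887 + (0.315887 − 0.314000)/3 = 0.316516
R_{2,2} = 0.316516 + (0.316516 − 0.316467)/15 = 0.316519

0.3165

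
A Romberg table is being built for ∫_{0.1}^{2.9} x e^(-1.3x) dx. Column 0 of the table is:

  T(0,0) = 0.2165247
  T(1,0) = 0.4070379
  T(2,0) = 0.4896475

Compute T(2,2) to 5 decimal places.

0.52029

Richardson extrapolation on the trapezoidal column (denominator 4−1=3):
T(1,1) = (4·0.4070379 − 0.2165247) / 3 = 0.4705423
T(2,1) = 0.4896475 + (0.4896475 − 0.4070379)/3 = 0.5171840
T(2,2) = (16·0.5171840 − 0.4705423) / 15 = 0.5202934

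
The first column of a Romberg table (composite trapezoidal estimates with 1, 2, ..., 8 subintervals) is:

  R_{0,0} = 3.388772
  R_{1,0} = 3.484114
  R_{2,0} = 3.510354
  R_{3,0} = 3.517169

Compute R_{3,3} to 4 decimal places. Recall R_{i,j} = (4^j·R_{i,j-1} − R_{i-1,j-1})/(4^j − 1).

3.5195

R_{1,1} = (4·3.484114 − 3.388772) / 3 = 3.515895
R_{2,1} = 3.510354 + (3.510354 − 3.484114)/3 = 3.519101
R_{3,1} = (4·3.517169 − 3.510354) / 3 = 3.519441
R_{2,2} = (16·3.519101 − 3.515895) / 15 = 3.519315
R_{3,2} = (16·3.519441 − 3.519101) / 15 = 3.519464
R_{3,3} = (64·3.519464 − 3.519315) / 63 = 3.519466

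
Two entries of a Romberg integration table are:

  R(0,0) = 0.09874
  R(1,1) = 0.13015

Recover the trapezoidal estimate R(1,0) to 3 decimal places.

From R(1,1) = (4·R(1,0) − R(0,0))/3, solve for R(1,0):
4·R(1,0) = 3·0.13015 + 0.09874 = 0.48919
R(1,0) = 0.12230

0.122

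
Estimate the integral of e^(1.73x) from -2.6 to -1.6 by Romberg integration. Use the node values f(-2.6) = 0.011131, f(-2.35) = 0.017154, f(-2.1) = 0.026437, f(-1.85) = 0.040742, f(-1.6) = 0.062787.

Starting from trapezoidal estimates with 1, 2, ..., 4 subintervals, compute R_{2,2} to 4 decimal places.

0.0299

R_{0,0} (trapezoid, 1 panel, h=1.0000): 0.036959
R_{1,0} (trapezoid, 2 panels, h=0.5000): 0.031698
R_{2,0} (trapezoid, 4 panels, h=0.2500): 0.030323
R_{1,1} = 0.031698 + (0.031698 − 0.036959)/3 = 0.029944
R_{2,1} = 0.030323 + (0.030323 − 0.031698)/3 = 0.029865
R_{2,2} = 0.029865 + (0.029865 − 0.029944)/15 = 0.029860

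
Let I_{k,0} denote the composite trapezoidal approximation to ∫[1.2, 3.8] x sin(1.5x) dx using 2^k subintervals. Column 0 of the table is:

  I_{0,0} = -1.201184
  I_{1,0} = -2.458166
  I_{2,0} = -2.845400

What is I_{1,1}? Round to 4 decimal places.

I_{1,1} = (4·(-2.458166) − (-1.201184)) / 3 = -2.877160

-2.8772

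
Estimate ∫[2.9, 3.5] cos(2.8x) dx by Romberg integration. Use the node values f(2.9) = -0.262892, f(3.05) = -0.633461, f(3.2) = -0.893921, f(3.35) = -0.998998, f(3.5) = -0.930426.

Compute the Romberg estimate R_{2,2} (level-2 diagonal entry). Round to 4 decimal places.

-0.4755

R_{0,0} (trapezoid, 1 panel, h=0.6000): -0.357995
R_{1,0} (trapezoid, 2 panels, h=0.3000): -0.447174
R_{2,0} (trapezoid, 4 panels, h=0.1500): -0.468456
R_{1,1} = -0.447174 + (-0.447174 − (-0.357995))/3 = -0.476900
R_{2,1} = -0.468456 + (-0.468456 − (-0.447174))/3 = -0.475550
R_{2,2} = -0.475550 + (-0.475550 − (-0.476900))/15 = -0.475460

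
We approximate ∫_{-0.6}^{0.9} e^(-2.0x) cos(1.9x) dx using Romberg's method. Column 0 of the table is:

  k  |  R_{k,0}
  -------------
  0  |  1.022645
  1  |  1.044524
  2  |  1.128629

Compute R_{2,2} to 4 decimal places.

1.1637

R_{1,1} = 1.044524 + (1.044524 − 1.022645)/3 = 1.051817
R_{2,1} = 1.128629 + (1.128629 − 1.044524)/3 = 1.156664
R_{2,2} = 1.156664 + (1.156664 − 1.051817)/15 = 1.163654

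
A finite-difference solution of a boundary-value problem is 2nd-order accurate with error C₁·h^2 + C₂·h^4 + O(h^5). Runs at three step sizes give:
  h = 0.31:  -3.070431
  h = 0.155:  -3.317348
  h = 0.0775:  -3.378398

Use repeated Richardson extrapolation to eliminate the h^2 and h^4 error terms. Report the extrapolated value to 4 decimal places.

First eliminate the h^2 term (factor 2^2 = 4):
  B₁ = (4·(-3.317348) − (-3.070431))/3 = -3.399654
  B₂ = (4·(-3.378398) − (-3.317348))/3 = -3.398748
Then eliminate the h^4 term (factor 2^4 = 16):
  (16·(-3.398748) − (-3.399654))/15 = -3.398688

-3.3987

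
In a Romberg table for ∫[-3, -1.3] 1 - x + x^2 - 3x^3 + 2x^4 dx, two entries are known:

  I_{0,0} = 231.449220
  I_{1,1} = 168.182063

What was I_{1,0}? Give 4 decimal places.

183.9989

From I_{1,1} = (4·I_{1,0} − I_{0,0})/3, solve for I_{1,0}:
4·I_{1,0} = 3·168.182063 + 231.449220 = 735.995409
I_{1,0} = 183.998852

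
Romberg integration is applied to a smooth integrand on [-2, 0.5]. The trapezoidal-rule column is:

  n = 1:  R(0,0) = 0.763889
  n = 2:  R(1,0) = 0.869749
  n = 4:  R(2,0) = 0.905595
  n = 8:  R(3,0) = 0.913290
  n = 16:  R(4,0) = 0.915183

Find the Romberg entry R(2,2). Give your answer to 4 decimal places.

R(1,1) = 0.869749 + (0.869749 − 0.763889)/3 = 0.905036
R(2,1) = 0.905595 + (0.905595 − 0.869749)/3 = 0.917544
R(2,2) = 0.917544 + (0.917544 − 0.905036)/15 = 0.918378

0.9184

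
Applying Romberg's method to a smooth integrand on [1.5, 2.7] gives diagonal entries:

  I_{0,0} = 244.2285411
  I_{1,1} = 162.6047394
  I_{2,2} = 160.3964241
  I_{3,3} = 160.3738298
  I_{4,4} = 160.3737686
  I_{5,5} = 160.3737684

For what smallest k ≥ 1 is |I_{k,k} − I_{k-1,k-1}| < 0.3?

|I_{1,1} − I_{0,0}| = 81.6238017 ≥ 0.3
|I_{2,2} − I_{1,1}| = 2.2083153 ≥ 0.3
|I_{3,3} − I_{2,2}| = 0.0225943 < 0.3

k = 3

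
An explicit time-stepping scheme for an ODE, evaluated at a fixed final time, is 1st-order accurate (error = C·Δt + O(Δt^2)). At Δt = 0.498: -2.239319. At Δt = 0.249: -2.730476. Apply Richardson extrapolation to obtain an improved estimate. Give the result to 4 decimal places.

Extrapolated value = (2·A(Δt/2) − A(Δt)) / (2 − 1)
= (2·(-2.730476) − (-2.239319)) / 1
= -3.221633 / 1 = -3.221633

-3.2216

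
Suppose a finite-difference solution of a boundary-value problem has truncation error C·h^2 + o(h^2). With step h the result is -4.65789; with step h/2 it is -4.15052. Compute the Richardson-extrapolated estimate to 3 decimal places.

-3.981

The leading error scales as h^2; refining by a factor of 2 reduces it by 2^2 = 4.
Extrapolated value = (4·A(h/2) − A(h)) / (4 − 1)
= (4·(-4.15052) − (-4.65789)) / 3
= -11.94419 / 3 = -3.98140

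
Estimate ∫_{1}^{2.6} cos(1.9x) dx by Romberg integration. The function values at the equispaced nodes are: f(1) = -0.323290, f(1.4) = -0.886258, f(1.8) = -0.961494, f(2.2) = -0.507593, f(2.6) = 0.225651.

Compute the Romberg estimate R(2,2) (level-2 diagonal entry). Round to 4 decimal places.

-1.0102

R(0,0) (trapezoid, 1 panel, h=1.6000): -0.078111
R(1,0) (trapezoid, 2 panels, h=0.8000): -0.808251
R(2,0) (trapezoid, 4 panels, h=0.4000): -0.961666
R(1,1) = -0.808251 + (-0.808251 − (-0.078111))/3 = -1.051631
R(2,1) = -0.961666 + (-0.961666 − (-0.808251))/3 = -1.012804
R(2,2) = -1.012804 + (-1.012804 − (-1.051631))/15 = -1.010216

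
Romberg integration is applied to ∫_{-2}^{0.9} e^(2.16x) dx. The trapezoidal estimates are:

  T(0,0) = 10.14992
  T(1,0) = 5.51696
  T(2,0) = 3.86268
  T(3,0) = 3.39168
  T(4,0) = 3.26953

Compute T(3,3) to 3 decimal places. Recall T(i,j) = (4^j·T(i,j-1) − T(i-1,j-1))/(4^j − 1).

T(1,1) = 5.51696 + (5.51696 − 10.14992)/3 = 3.97264
T(2,1) = 3.86268 + (3.86268 − 5.51696)/3 = 3.31125
T(3,1) = (4·3.39168 − 3.86268) / 3 = 3.23468
T(2,2) = (16·3.31125 − 3.97264) / 15 = 3.26716
T(3,2) = (16·3.23468 − 3.31125) / 15 = 3.22958
T(3,3) = (64·3.22958 − 3.26716) / 63 = 3.22898

3.229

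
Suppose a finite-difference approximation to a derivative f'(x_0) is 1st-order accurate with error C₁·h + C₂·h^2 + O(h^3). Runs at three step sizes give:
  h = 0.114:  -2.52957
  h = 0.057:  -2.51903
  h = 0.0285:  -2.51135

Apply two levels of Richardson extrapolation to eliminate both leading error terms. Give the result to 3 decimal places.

-2.502

First eliminate the h term (factor 2^1 = 2):
  B₁ = (2·(-2.51903) − (-2.52957))/1 = -2.50849
  B₂ = (2·(-2.51135) − (-2.51903))/1 = -2.50367
Then eliminate the h^2 term (factor 2^2 = 4):
  (4·(-2.50367) − (-2.50849))/3 = -2.50206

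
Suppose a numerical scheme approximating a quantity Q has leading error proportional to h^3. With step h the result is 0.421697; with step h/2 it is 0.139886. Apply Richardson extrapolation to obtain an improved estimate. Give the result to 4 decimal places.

0.0996

The leading error scales as h^3; refining by a factor of 2 reduces it by 2^3 = 8.
Extrapolated value = (8·A(h/2) − A(h)) / (8 − 1)
= (8·0.139886 − 0.421697) / 7
= 0.697391 / 7 = 0.099627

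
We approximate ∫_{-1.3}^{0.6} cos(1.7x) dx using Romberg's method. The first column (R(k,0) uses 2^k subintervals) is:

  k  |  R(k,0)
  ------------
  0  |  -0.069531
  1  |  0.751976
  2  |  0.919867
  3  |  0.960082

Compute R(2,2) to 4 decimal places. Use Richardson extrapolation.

0.9725

Richardson extrapolation on the trapezoidal column (denominator 4−1=3):
R(1,1) = 0.751976 + (0.751976 − (-0.069531))/3 = 1.025812
R(2,1) = (4·0.919867 − 0.751976) / 3 = 0.975831
R(2,2) = (16·0.975831 − 1.025812) / 15 = 0.972499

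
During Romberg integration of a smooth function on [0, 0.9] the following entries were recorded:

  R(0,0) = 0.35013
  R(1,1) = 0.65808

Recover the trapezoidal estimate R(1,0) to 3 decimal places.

From R(1,1) = (4·R(1,0) − R(0,0))/3, solve for R(1,0):
4·R(1,0) = 3·0.65808 + 0.35013 = 2.32437
R(1,0) = 0.58109

0.581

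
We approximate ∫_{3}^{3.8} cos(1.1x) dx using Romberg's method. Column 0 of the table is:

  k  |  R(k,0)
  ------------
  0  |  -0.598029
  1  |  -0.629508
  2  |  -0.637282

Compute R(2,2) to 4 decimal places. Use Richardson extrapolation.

-0.6399

Richardson extrapolation on the trapezoidal column (denominator 4−1=3):
R(1,1) = -0.629508 + (-0.629508 − (-0.598029))/3 = -0.640001
R(2,1) = -0.637282 + (-0.637282 − (-0.629508))/3 = -0.639873
R(2,2) = -0.639873 + (-0.639873 − (-0.640001))/15 = -0.639864
(Column j=1 coincides with Simpson's rule on the same nodes.)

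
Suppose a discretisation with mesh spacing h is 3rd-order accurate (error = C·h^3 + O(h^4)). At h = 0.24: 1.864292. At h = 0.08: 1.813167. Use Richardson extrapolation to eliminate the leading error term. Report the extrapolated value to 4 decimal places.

1.8112

Extrapolated value = (27·A(h/3) − A(h)) / (27 − 1)
= (27·1.813167 − 1.864292) / 26
= 47.091217 / 26 = 1.811201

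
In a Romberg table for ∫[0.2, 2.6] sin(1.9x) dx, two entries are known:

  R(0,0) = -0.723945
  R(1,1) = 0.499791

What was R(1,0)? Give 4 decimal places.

From R(1,1) = (4·R(1,0) − R(0,0))/3, solve for R(1,0):
4·R(1,0) = 3·0.499791 + (-0.723945) = 0.775428
R(1,0) = 0.193857

0.1939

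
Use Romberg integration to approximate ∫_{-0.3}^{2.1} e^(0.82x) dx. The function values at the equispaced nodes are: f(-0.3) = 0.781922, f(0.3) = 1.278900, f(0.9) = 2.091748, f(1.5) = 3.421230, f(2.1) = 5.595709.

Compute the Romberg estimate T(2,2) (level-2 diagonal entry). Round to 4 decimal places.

T(0,0) (trapezoid, 1 panel, h=2.4000): 7.653157
T(1,0) (trapezoid, 2 panels, h=1.2000): 6.336676
T(2,0) (trapezoid, 4 panels, h=0.6000): 5.988416
T(1,1) = 6.336676 + (6.336676 − 7.653157)/3 = 5.897849
T(2,1) = 5.988416 + (5.988416 − 6.336676)/3 = 5.872329
T(2,2) = 5.872329 + (5.872329 − 5.897849)/15 = 5.870628

5.8706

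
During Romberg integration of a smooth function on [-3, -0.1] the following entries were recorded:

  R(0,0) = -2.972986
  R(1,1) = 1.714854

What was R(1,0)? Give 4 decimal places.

From R(1,1) = (4·R(1,0) − R(0,0))/3, solve for R(1,0):
4·R(1,0) = 3·1.714854 + (-2.972986) = 2.171576
R(1,0) = 0.542894

0.5429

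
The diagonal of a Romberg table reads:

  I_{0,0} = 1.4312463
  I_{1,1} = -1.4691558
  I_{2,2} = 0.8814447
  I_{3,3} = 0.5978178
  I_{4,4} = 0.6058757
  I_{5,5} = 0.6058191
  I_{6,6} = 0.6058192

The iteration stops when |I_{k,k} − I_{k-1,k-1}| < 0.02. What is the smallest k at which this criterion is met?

|I_{1,1} − I_{0,0}| = 2.9004021 ≥ 0.02
|I_{2,2} − I_{1,1}| = 2.3506005 ≥ 0.02
|I_{3,3} − I_{2,2}| = 0.2836269 ≥ 0.02
|I_{4,4} − I_{3,3}| = 0.0080579 < 0.02

k = 4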